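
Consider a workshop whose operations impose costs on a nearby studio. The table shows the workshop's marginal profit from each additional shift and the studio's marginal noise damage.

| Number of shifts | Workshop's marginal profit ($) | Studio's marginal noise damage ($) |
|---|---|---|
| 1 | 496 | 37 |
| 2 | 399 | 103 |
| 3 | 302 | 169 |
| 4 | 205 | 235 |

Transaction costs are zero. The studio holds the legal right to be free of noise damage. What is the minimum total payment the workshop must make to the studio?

Efficient level: marginal profit ≥ marginal noise damage through level 3, so k* = 3.
With the studio holding the right, the workshop must at least compensate total damage at k*: 37 + 103 + 169 = 309.

$309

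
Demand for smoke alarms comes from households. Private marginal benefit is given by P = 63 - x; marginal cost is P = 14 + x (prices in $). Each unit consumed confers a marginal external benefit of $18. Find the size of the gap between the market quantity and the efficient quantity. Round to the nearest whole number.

Market equilibrium (private): 14 + x = 63 - x → x_m = 24.5000.
Social marginal benefit = demand + MEB = 81 - x.
Set SMB = MC: 81 - x = 14 + x → x* = 33.5000.
Gap = |24.5000 − 33.5000| = 9.0000.

9 units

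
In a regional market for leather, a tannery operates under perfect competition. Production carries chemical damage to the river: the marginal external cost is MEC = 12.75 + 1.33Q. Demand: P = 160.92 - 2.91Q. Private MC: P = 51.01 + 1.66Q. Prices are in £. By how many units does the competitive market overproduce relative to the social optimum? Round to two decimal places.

7.58 units

Market equilibrium (private): 51.01 + 1.66Q = 160.92 - 2.91Q → Q_m = 24.0503.
Social marginal cost = private MC + MEC = 63.76 + 2.99Q.
Set SMC = demand: 63.76 + 2.99Q = 160.92 - 2.91Q → Q* = 16.4678.
Gap = |24.0503 − 16.4678| = 7.5825.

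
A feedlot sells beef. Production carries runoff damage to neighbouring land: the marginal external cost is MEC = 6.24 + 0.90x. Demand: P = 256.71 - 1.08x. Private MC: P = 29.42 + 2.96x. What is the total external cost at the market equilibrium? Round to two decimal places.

1775.39

Market equilibrium (private): 29.42 + 2.96x = 256.71 - 1.08x → x_m = 56.2599.
Total external cost = ∫₀^{x_m} (6.24 + 0.90x) dx = 6.24×56.2599 + ½×0.90×56.2599² = 1775.3911.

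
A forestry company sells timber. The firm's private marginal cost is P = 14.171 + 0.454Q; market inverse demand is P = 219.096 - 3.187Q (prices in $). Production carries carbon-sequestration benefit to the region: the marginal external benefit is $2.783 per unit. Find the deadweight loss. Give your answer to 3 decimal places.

DWL = $1.064

Market equilibrium (private): 14.171 + 0.454Q = 219.096 - 3.187Q → Q_m = 56.2826.
Social marginal cost = private MC − MEB = 11.388 + 0.454Q.
Set SMC = demand: 11.388 + 0.454Q = 219.096 - 3.187Q → Q* = 57.0470.
The welfare-loss triangle has base |Q_m − Q*| and height MEB(Q_m) (the vertical gap between SMC and demand is zero at Q* and MEB at Q_m).
DWL = ½ × 0.7644 × 2.7830 = 1.0637.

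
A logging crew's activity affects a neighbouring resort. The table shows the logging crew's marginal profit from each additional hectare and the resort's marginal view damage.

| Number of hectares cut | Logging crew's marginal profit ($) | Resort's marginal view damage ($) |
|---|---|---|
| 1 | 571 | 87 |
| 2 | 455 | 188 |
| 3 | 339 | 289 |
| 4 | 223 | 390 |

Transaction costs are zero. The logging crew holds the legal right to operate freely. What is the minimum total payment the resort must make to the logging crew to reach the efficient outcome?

Left alone the logging crew would choose level 4 (marginal profit stays positive).
Efficient level: k* = 3 (marginal profit ≥ marginal view damage through 3).
The resort must at least cover the logging crew's forgone profit from cutting 4→3: 223 = 223.

$223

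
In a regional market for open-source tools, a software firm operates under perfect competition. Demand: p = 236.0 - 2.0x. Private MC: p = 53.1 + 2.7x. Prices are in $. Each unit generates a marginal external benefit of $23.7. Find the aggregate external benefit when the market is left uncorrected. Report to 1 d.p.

Market equilibrium (private): 53.1 + 2.7x = 236.0 - 2.0x → x_m = 38.9149.
Total external benefit = MEB × x_m = 23.7 × 38.9149 = 922.2831.

$922.3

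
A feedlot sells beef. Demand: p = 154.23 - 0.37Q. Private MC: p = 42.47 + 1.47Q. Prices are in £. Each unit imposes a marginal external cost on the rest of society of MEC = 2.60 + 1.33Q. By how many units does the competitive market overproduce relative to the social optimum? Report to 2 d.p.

26.30 units

Market equilibrium (private): 42.47 + 1.47Q = 154.23 - 0.37Q → Q_m = 60.7391.
Social marginal cost = private MC + MEC = 45.07 + 2.80Q.
Set SMC = demand: 45.07 + 2.80Q = 154.23 - 0.37Q → Q* = 34.4353.
Gap = |60.7391 − 34.4353| = 26.3038.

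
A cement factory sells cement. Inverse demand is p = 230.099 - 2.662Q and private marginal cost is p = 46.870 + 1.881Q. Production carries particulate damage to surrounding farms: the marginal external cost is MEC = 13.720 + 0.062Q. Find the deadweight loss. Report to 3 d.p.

DWL = 28.568

Market equilibrium (private): 46.870 + 1.881Q = 230.099 - 2.662Q → Q_m = 40.3322.
Social marginal cost = private MC + MEC = 60.590 + 1.943Q.
Set SMC = demand: 60.590 + 1.943Q = 230.099 - 2.662Q → Q* = 36.8098.
Between Q* and Q_m the wedge SMC − demand runs linearly from 0 to MEC(Q_m), so the loss is a triangle.
DWL = ½ × 3.5224 × 16.2206 = 28.5677.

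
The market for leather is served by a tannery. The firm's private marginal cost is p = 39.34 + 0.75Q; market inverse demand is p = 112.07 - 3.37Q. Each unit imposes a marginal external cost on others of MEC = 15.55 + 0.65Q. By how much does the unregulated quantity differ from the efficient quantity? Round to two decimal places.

5.67 units

Market equilibrium (private): 39.34 + 0.75Q = 112.07 - 3.37Q → Q_m = 17.6529.
Social marginal cost = private MC + MEC = 54.89 + 1.40Q.
Set SMC = demand: 54.89 + 1.40Q = 112.07 - 3.37Q → Q* = 11.9874.
Gap = |17.6529 − 11.9874| = 5.6655.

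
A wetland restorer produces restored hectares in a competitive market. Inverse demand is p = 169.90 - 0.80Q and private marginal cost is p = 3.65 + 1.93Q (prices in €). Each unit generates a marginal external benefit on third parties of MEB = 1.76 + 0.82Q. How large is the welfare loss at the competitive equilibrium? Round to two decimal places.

Market equilibrium (private): 3.65 + 1.93Q = 169.90 - 0.80Q → Q_m = 60.8974.
Social marginal cost = private MC − MEB = 1.89 + 1.11Q.
Set SMC = demand: 1.89 + 1.11Q = 169.90 - 0.80Q → Q* = 87.9634.
Between Q* and Q_m the wedge demand − SMC runs linearly from 0 to MEB(Q_m), so the loss is a triangle.
DWL = ½ × 27.0660 × 51.6959 = 699.6006.

DWL = €699.60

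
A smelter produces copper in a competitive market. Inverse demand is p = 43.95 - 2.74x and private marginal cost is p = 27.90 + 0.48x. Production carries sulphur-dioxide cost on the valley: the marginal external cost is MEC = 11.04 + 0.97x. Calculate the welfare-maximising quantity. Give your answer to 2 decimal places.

x* = 1.20

Social marginal cost = private MC + MEC = 38.94 + 1.45x.
Set SMC = demand: 38.94 + 1.45x = 43.95 - 2.74x → x* = 1.1957.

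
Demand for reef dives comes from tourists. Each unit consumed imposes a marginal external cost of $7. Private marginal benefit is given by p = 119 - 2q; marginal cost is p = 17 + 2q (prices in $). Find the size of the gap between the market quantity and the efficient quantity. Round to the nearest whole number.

Market equilibrium (private): 17 + 2q = 119 - 2q → q_m = 25.5000.
Social marginal benefit = demand − MEC = 112 - 2q.
Set SMB = MC: 112 - 2q = 17 + 2q → q* = 23.7500.
Gap = |25.5000 − 23.7500| = 1.7500.

2 units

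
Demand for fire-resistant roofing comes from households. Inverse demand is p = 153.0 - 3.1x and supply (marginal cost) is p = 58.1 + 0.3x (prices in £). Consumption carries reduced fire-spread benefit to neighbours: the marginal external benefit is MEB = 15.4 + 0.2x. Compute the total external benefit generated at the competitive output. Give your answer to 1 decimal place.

£507.7

Market equilibrium (private): 58.1 + 0.3x = 153.0 - 3.1x → x_m = 27.9118.
Total external benefit = ∫₀^{x_m} (15.4 + 0.2x) dx = 15.4×27.9118 + ½×0.2×27.9118² = 507.7486.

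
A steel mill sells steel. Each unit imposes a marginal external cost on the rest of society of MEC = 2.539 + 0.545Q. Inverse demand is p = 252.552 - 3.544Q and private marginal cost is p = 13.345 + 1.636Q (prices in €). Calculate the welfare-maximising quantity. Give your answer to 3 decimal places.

Social marginal cost = private MC + MEC = 15.884 + 2.181Q.
Set SMC = demand: 15.884 + 2.181Q = 252.552 - 3.544Q → Q* = 41.3394.

Q* = 41.339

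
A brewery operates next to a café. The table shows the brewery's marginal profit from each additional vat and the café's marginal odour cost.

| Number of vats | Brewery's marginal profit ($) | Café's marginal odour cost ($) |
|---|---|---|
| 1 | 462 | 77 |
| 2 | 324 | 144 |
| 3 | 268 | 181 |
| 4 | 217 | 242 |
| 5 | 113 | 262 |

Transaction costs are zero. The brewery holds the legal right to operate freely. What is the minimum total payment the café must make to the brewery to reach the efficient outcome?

$330

Left alone the brewery would choose level 5 (marginal profit stays positive).
Efficient level: k* = 3 (marginal profit ≥ marginal odour cost through 3).
The café must at least cover the brewery's forgone profit from cutting 5→3: 217 + 113 = 330.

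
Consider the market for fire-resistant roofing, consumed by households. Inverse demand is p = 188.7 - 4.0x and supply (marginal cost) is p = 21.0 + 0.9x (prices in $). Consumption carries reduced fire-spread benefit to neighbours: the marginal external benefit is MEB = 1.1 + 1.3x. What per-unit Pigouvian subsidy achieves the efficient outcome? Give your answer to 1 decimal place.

Social marginal benefit = demand + MEB = 189.8 - 2.7x.
Set SMB = MC: 189.8 - 2.7x = 21.0 + 0.9x → x* = 46.8889.
The Pigouvian subsidy equals MEB at x*: 1.1 + 1.3×46.8889 = 62.0556.

subsidy = $62.1 per unit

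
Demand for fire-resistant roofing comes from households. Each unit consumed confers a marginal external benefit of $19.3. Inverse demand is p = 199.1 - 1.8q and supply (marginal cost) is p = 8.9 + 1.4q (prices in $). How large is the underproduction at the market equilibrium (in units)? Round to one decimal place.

6.0 units

Market equilibrium (private): 8.9 + 1.4q = 199.1 - 1.8q → q_m = 59.4375.
Social marginal benefit = demand + MEB = 218.4 - 1.8q.
Set SMB = MC: 218.4 - 1.8q = 8.9 + 1.4q → q* = 65.4688.
Gap = |59.4375 − 65.4688| = 6.0313.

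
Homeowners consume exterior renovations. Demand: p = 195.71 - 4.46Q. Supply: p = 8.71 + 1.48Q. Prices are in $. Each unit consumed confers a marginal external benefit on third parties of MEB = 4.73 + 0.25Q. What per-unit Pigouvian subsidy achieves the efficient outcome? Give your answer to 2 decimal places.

Social marginal benefit = demand + MEB = 200.44 - 4.21Q.
Set SMB = MC: 200.44 - 4.21Q = 8.71 + 1.48Q → Q* = 33.6960.
The Pigouvian subsidy equals MEB at Q*: 4.73 + 0.25×33.6960 = 13.1540.

subsidy = $13.15 per unit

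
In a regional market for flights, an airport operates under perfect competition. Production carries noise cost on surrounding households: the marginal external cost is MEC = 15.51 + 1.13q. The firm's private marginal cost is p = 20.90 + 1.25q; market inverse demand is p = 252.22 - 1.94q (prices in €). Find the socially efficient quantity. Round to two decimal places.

Social marginal cost = private MC + MEC = 36.41 + 2.38q.
Set SMC = demand: 36.41 + 2.38q = 252.22 - 1.94q → q* = 49.9560.

q* = 49.96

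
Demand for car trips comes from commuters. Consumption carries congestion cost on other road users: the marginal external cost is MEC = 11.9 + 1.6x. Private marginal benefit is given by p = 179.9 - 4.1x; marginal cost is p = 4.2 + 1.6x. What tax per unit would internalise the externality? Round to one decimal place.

tax = 47.8 per unit

Social marginal benefit = demand − MEC = 168.0 - 5.7x.
Set SMB = MC: 168.0 - 5.7x = 4.2 + 1.6x → x* = 22.4384.
The Pigouvian tax equals MEC at x*: 11.9 + 1.6×22.4384 = 47.8014.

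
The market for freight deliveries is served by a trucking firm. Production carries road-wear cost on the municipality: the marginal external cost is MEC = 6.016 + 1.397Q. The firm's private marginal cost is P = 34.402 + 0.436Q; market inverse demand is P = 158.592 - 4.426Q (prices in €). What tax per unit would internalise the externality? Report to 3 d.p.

tax = €32.392 per unit

Social marginal cost = private MC + MEC = 40.418 + 1.833Q.
Set SMC = demand: 40.418 + 1.833Q = 158.592 - 4.426Q → Q* = 18.8807.
The Pigouvian tax equals MEC at Q*: 6.016 + 1.397×18.8807 = 32.3923.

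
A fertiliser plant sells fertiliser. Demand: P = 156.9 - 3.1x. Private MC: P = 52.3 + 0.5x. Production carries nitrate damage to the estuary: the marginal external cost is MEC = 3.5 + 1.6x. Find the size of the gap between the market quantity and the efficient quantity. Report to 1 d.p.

Market equilibrium (private): 52.3 + 0.5x = 156.9 - 3.1x → x_m = 29.0556.
Social marginal cost = private MC + MEC = 55.8 + 2.1x.
Set SMC = demand: 55.8 + 2.1x = 156.9 - 3.1x → x* = 19.4423.
Gap = |29.0556 − 19.4423| = 9.6133.

9.6 units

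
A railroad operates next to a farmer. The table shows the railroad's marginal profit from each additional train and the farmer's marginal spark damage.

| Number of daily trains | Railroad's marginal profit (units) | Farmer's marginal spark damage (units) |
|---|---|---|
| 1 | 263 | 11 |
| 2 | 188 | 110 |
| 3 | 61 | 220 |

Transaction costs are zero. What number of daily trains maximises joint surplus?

2

Bargaining reaches the level where marginal profit last exceeds marginal spark damage.
That holds through level 2 (188 ≥ 110) but not at 3 (61 < 220).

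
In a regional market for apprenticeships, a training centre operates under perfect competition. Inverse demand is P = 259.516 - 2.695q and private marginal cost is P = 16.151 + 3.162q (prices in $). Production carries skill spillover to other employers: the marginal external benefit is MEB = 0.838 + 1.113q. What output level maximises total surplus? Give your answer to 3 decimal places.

q* = 51.476

Social marginal cost = private MC − MEB = 15.313 + 2.049q.
Set SMC = demand: 15.313 + 2.049q = 259.516 - 2.695q → q* = 51.4762.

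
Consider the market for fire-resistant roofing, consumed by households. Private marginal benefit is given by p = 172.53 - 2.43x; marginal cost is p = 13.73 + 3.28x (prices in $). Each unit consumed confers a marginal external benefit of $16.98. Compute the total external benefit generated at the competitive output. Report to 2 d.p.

$472.23

Market equilibrium (private): 13.73 + 3.28x = 172.53 - 2.43x → x_m = 27.8109.
Total external benefit = MEB × x_m = 16.98 × 27.8109 = 472.2291.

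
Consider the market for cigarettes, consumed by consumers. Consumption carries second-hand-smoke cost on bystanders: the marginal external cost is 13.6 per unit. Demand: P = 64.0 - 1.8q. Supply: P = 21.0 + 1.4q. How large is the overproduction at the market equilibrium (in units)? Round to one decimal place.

4.3 units

Market equilibrium (private): 21.0 + 1.4q = 64.0 - 1.8q → q_m = 13.4375.
Social marginal benefit = demand − MEC = 50.4 - 1.8q.
Set SMB = MC: 50.4 - 1.8q = 21.0 + 1.4q → q* = 9.1875.
Gap = |13.4375 − 9.1875| = 4.2500.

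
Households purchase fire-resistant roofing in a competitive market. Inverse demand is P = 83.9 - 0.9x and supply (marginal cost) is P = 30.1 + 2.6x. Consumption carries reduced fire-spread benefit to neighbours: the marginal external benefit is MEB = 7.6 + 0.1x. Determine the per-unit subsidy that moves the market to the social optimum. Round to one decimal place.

Social marginal benefit = demand + MEB = 91.5 - 0.8x.
Set SMB = MC: 91.5 - 0.8x = 30.1 + 2.6x → x* = 18.0588.
The Pigouvian subsidy equals MEB at x*: 7.6 + 0.1×18.0588 = 9.4059.

subsidy = 9.4 per unit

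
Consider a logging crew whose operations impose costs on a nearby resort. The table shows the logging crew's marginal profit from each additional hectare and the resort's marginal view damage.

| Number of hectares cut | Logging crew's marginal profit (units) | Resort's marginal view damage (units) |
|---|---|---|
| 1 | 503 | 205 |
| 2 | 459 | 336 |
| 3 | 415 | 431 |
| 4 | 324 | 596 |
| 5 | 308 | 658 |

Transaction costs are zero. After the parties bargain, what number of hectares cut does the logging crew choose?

Bargaining reaches the level where marginal profit last exceeds marginal view damage.
That holds through level 2 (459 ≥ 336) but not at 3 (415 < 431).

2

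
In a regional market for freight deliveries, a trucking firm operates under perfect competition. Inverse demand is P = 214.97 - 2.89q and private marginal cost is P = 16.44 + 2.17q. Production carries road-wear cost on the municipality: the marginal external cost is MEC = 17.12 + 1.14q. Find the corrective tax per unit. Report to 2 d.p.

tax = 50.48 per unit

Social marginal cost = private MC + MEC = 33.56 + 3.31q.
Set SMC = demand: 33.56 + 3.31q = 214.97 - 2.89q → q* = 29.2597.
The Pigouvian tax equals MEC at q*: 17.12 + 1.14×29.2597 = 50.4761.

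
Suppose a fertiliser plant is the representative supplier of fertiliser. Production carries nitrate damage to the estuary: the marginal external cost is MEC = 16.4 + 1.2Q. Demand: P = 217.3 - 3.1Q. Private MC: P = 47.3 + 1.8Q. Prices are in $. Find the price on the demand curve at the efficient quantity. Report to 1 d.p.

Social marginal cost = private MC + MEC = 63.7 + 3.0Q.
Set SMC = demand: 63.7 + 3.0Q = 217.3 - 3.1Q → Q* = 25.1803.
Consumer price on the demand curve at Q*: 217.3 − 3.1×25.1803 = 139.2411.

P = $139.2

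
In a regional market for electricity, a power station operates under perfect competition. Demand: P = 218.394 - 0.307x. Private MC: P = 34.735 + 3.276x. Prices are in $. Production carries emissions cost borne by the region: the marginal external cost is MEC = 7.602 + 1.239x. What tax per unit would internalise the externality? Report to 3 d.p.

tax = $52.839 per unit

Social marginal cost = private MC + MEC = 42.337 + 4.515x.
Set SMC = demand: 42.337 + 4.515x = 218.394 - 0.307x → x* = 36.5112.
The Pigouvian tax equals MEC at x*: 7.602 + 1.239×36.5112 = 52.8394.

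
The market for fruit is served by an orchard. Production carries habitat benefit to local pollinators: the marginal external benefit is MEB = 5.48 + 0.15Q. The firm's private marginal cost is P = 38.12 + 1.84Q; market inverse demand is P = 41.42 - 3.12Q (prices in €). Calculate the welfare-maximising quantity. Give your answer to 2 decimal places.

Q* = 1.83

Social marginal cost = private MC − MEB = 32.64 + 1.69Q.
Set SMC = demand: 32.64 + 1.69Q = 41.42 - 3.12Q → Q* = 1.8254.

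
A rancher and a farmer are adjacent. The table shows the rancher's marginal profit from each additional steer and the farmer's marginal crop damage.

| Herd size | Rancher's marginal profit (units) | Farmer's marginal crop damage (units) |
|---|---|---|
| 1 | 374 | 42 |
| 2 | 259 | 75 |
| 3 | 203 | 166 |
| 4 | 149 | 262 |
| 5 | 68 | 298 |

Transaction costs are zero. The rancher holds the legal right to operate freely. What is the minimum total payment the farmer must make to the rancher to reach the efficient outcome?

Left alone the rancher would choose level 5 (marginal profit stays positive).
Efficient level: k* = 3 (marginal profit ≥ marginal crop damage through 3).
The farmer must at least cover the rancher's forgone profit from cutting 5→3: 149 + 68 = 217.

217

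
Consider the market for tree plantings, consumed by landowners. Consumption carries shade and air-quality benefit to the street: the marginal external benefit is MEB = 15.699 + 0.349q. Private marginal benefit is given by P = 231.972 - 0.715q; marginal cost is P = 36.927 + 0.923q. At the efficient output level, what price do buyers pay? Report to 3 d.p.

Social marginal benefit = demand + MEB = 247.671 - 0.366q.
Set SMB = MC: 247.671 - 0.366q = 36.927 + 0.923q → q* = 163.4942.
Consumer price on the demand curve at q*: 231.972 − 0.715×163.4942 = 115.0736.

P = 115.074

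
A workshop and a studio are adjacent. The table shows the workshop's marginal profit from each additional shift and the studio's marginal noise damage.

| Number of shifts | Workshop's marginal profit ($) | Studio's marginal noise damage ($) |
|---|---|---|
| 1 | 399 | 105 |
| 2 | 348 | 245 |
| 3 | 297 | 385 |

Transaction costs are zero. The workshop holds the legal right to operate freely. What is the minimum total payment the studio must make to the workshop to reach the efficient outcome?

$297

Left alone the workshop would choose level 3 (marginal profit stays positive).
Efficient level: k* = 2 (marginal profit ≥ marginal noise damage through 2).
The studio must at least cover the workshop's forgone profit from cutting 3→2: 297 = 297.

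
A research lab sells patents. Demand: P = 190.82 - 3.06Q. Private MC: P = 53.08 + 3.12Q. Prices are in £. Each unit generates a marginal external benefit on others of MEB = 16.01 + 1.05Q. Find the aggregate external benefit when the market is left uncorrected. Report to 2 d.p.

Market equilibrium (private): 53.08 + 3.12Q = 190.82 - 3.06Q → Q_m = 22.2880.
Total external benefit = ∫₀^{Q_m} (16.01 + 1.05Q) dQ = 16.01×22.2880 + ½×1.05×22.2880² = 617.6272.

£617.63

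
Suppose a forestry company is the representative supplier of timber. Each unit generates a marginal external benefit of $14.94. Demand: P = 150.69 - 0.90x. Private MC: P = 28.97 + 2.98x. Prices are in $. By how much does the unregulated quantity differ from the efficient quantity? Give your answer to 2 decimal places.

3.85 units

Market equilibrium (private): 28.97 + 2.98x = 150.69 - 0.90x → x_m = 31.3711.
Social marginal cost = private MC − MEB = 14.03 + 2.98x.
Set SMC = demand: 14.03 + 2.98x = 150.69 - 0.90x → x* = 35.2216.
Gap = |31.3711 − 35.2216| = 3.8505.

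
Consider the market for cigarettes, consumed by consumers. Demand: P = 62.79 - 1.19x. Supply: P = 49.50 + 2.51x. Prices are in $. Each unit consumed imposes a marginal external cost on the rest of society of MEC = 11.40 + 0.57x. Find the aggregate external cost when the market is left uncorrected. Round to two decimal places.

Market equilibrium (private): 49.50 + 2.51x = 62.79 - 1.19x → x_m = 3.5919.
Total external cost = ∫₀^{x_m} (11.40 + 0.57x) dx = 11.40×3.5919 + ½×0.57×3.5919² = 44.6247.

$44.62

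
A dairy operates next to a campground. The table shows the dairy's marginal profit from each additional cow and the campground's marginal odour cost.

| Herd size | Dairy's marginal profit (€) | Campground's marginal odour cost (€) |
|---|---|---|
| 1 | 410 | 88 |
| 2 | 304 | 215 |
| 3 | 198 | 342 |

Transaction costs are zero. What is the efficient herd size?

2

Bargaining reaches the level where marginal profit last exceeds marginal odour cost.
That holds through level 2 (304 ≥ 215) but not at 3 (198 < 342).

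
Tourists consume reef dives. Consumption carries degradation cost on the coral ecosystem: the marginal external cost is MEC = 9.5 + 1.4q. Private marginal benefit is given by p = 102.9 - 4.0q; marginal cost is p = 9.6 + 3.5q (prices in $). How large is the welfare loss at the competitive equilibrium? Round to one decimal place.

DWL = $40.7

Market equilibrium (private): 9.6 + 3.5q = 102.9 - 4.0q → q_m = 12.4400.
Social marginal benefit = demand − MEC = 93.4 - 5.4q.
Set SMB = MC: 93.4 - 5.4q = 9.6 + 3.5q → q* = 9.4157.
Height of the DWL triangle at q_m is MC(q_m) − SMB(q_m) = MEC(q_m) = 26.9160.
DWL = ½ × 3.0243 × 26.9160 = 40.7010.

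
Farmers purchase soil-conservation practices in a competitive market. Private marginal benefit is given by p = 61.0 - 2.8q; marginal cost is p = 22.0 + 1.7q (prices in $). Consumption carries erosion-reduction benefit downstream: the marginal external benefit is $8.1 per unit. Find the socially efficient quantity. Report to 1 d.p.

Social marginal benefit = demand + MEB = 69.1 - 2.8q.
Set SMB = MC: 69.1 - 2.8q = 22.0 + 1.7q → q* = 10.4667.

q* = 10.5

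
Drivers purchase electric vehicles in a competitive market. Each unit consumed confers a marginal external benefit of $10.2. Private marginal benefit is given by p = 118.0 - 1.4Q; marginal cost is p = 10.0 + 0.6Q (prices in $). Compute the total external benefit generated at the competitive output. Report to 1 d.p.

Market equilibrium (private): 10.0 + 0.6Q = 118.0 - 1.4Q → Q_m = 54.0000.
Total external benefit = MEB × Q_m = 10.2 × 54.0000 = 550.8000.

$550.8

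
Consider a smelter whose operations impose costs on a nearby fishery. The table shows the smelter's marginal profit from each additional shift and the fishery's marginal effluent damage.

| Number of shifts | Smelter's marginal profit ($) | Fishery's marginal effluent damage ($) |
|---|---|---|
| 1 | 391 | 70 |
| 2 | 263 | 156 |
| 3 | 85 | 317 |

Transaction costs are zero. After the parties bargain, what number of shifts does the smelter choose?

2

Bargaining reaches the level where marginal profit last exceeds marginal effluent damage.
That holds through level 2 (263 ≥ 156) but not at 3 (85 < 317).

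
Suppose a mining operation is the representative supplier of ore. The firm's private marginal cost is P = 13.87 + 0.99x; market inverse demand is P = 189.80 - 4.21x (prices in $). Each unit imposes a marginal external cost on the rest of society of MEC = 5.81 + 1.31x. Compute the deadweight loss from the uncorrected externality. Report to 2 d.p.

Market equilibrium (private): 13.87 + 0.99x = 189.80 - 4.21x → x_m = 33.8327.
Social marginal cost = private MC + MEC = 19.68 + 2.30x.
Set SMC = demand: 19.68 + 2.30x = 189.80 - 4.21x → x* = 26.1321.
The loss is the area between SMC and demand from x* to x_m; with linear curves that's a triangle of height MEC(x_m).
DWL = ½ × 7.7006 × 50.1308 = 193.0186.

DWL = $193.02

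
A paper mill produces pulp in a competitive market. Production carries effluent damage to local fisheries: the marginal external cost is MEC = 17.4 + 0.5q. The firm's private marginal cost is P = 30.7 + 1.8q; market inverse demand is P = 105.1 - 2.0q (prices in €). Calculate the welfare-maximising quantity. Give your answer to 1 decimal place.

q* = 13.3

Social marginal cost = private MC + MEC = 48.1 + 2.3q.
Set SMC = demand: 48.1 + 2.3q = 105.1 - 2.0q → q* = 13.2558.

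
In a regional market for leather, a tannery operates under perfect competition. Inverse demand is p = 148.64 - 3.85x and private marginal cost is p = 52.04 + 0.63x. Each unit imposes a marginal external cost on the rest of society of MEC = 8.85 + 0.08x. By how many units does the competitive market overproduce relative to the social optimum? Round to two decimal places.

2.32 units

Market equilibrium (private): 52.04 + 0.63x = 148.64 - 3.85x → x_m = 21.5625.
Social marginal cost = private MC + MEC = 60.89 + 0.71x.
Set SMC = demand: 60.89 + 0.71x = 148.64 - 3.85x → x* = 19.2434.
Gap = |21.5625 − 19.2434| = 2.3191.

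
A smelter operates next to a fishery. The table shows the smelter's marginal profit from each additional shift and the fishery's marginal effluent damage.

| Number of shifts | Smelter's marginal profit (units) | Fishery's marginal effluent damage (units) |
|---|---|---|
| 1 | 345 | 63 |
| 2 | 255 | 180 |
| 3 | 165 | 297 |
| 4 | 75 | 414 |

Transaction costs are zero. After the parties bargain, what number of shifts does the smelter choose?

Bargaining reaches the level where marginal profit last exceeds marginal effluent damage.
That holds through level 2 (255 ≥ 180) but not at 3 (165 < 297).

2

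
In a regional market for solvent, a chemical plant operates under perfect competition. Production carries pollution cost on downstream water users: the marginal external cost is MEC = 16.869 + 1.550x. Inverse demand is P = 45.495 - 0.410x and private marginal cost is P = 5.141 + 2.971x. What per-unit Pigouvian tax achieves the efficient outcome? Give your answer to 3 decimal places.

Social marginal cost = private MC + MEC = 22.010 + 4.521x.
Set SMC = demand: 22.010 + 4.521x = 45.495 - 0.410x → x* = 4.7627.
The Pigouvian tax equals MEC at x*: 16.869 + 1.550×4.7627 = 24.2512.

tax = 24.251 per unit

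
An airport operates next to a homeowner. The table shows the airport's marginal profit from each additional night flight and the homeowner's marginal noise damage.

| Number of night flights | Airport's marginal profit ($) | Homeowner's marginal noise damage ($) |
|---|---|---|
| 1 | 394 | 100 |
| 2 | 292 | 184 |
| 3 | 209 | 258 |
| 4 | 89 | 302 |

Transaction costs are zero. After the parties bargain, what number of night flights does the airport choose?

2

Bargaining reaches the level where marginal profit last exceeds marginal noise damage.
That holds through level 2 (292 ≥ 184) but not at 3 (209 < 258).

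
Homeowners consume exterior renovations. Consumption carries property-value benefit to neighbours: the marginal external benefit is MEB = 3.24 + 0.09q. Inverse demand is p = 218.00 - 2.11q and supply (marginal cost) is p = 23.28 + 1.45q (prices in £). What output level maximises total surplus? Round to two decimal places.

q* = 57.05

Social marginal benefit = demand + MEB = 221.24 - 2.02q.
Set SMB = MC: 221.24 - 2.02q = 23.28 + 1.45q → q* = 57.0490.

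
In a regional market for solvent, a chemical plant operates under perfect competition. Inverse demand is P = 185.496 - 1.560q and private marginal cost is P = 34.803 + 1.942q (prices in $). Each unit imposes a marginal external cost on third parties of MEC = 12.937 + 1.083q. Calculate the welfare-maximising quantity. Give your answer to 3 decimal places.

Social marginal cost = private MC + MEC = 47.740 + 3.025q.
Set SMC = demand: 47.740 + 3.025q = 185.496 - 1.560q → q* = 30.0449.

q* = 30.045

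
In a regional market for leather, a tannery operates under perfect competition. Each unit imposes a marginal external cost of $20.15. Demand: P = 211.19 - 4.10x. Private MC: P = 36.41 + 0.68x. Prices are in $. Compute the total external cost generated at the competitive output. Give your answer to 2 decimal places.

$736.78

Market equilibrium (private): 36.41 + 0.68x = 211.19 - 4.10x → x_m = 36.5649.
Total external cost = MEC × x_m = 20.15 × 36.5649 = 736.7827.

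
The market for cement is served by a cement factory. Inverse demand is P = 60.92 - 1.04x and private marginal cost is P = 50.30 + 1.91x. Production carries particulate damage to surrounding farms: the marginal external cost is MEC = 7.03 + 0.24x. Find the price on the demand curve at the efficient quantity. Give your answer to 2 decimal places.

Social marginal cost = private MC + MEC = 57.33 + 2.15x.
Set SMC = demand: 57.33 + 2.15x = 60.92 - 1.04x → x* = 1.1254.
Consumer price on the demand curve at x*: 60.92 − 1.04×1.1254 = 59.7496.

P = 59.75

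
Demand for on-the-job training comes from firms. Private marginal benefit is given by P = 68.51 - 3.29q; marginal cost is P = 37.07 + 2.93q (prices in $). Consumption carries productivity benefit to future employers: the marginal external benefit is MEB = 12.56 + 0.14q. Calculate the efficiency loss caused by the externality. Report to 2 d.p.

Market equilibrium (private): 37.07 + 2.93q = 68.51 - 3.29q → q_m = 5.0547.
Social marginal benefit = demand + MEB = 81.07 - 3.15q.
Set SMB = MC: 81.07 - 3.15q = 37.07 + 2.93q → q* = 7.2368.
The loss is the area between SMB and MC from q* to q_m; with linear curves that's a triangle of height MEB(q_m).
DWL = ½ × 2.1821 × 13.2677 = 14.4757.

DWL = $14.48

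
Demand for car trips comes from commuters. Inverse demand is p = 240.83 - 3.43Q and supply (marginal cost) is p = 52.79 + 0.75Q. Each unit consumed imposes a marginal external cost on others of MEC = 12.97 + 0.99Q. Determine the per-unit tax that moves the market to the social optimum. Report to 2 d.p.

Social marginal benefit = demand − MEC = 227.86 - 4.42Q.
Set SMB = MC: 227.86 - 4.42Q = 52.79 + 0.75Q → Q* = 33.8627.
The Pigouvian tax equals MEC at Q*: 12.97 + 0.99×33.8627 = 46.4941.

tax = 46.49 per unit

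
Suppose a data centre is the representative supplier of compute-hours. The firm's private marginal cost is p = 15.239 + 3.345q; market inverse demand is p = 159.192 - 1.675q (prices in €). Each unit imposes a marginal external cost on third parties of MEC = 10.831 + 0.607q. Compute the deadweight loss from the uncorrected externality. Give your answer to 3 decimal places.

DWL = €70.850

Market equilibrium (private): 15.239 + 3.345q = 159.192 - 1.675q → q_m = 28.6759.
Social marginal cost = private MC + MEC = 26.070 + 3.952q.
Set SMC = demand: 26.070 + 3.952q = 159.192 - 1.675q → q* = 23.6577.
The welfare-loss triangle has base |q_m − q*| and height MEC(q_m) (the vertical gap between SMC and demand is zero at q* and MEC at q_m).
DWL = ½ × 5.0182 × 28.2373 = 70.8502.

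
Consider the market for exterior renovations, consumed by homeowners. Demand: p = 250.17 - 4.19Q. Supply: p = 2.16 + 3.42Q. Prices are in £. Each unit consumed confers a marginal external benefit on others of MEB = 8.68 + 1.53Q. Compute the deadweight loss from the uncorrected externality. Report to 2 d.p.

DWL = £281.85

Market equilibrium (private): 2.16 + 3.42Q = 250.17 - 4.19Q → Q_m = 32.5900.
Social marginal benefit = demand + MEB = 258.85 - 2.66Q.
Set SMB = MC: 258.85 - 2.66Q = 2.16 + 3.42Q → Q* = 42.2188.
The welfare-loss triangle has base |Q_m − Q*| and height MEB(Q_m) (the vertical gap between SMB and MC is zero at Q* and MEB at Q_m).
DWL = ½ × 9.6288 × 58.5427 = 281.8480.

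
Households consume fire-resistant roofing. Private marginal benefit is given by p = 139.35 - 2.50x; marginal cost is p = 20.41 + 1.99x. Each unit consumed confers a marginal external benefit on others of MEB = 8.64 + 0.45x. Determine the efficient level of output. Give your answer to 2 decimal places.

x* = 31.58

Social marginal benefit = demand + MEB = 147.99 - 2.05x.
Set SMB = MC: 147.99 - 2.05x = 20.41 + 1.99x → x* = 31.5792.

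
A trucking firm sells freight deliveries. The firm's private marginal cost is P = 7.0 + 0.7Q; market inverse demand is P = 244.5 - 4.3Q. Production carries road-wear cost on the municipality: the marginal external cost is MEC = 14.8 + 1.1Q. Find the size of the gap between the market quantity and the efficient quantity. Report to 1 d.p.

Market equilibrium (private): 7.0 + 0.7Q = 244.5 - 4.3Q → Q_m = 47.5000.
Social marginal cost = private MC + MEC = 21.8 + 1.8Q.
Set SMC = demand: 21.8 + 1.8Q = 244.5 - 4.3Q → Q* = 36.5082.
Gap = |47.5000 − 36.5082| = 10.9918.

11.0 units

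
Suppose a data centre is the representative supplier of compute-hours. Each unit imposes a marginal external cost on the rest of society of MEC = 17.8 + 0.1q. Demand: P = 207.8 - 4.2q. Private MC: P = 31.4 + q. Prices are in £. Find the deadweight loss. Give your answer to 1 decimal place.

Market equilibrium (private): 31.4 + q = 207.8 - 4.2q → q_m = 33.9231.
Social marginal cost = private MC + MEC = 49.2 + 1.1q.
Set SMC = demand: 49.2 + 1.1q = 207.8 - 4.2q → q* = 29.9245.
Between q* and q_m the wedge SMC − demand runs linearly from 0 to MEC(q_m), so the loss is a triangle.
DWL = ½ × 3.9986 × 21.1923 = 42.3698.

DWL = £42.4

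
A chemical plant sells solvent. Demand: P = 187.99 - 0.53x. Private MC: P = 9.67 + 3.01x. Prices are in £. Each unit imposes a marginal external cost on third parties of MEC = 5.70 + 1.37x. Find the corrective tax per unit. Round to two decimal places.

Social marginal cost = private MC + MEC = 15.37 + 4.38x.
Set SMC = demand: 15.37 + 4.38x = 187.99 - 0.53x → x* = 35.1568.
The Pigouvian tax equals MEC at x*: 5.70 + 1.37×35.1568 = 53.8648.

tax = £53.86 per unit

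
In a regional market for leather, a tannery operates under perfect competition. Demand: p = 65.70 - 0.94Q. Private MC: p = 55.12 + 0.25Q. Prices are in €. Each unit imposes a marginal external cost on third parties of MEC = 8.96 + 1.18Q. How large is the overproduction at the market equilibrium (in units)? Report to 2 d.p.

8.21 units

Market equilibrium (private): 55.12 + 0.25Q = 65.70 - 0.94Q → Q_m = 8.8908.
Social marginal cost = private MC + MEC = 64.08 + 1.43Q.
Set SMC = demand: 64.08 + 1.43Q = 65.70 - 0.94Q → Q* = 0.6835.
Gap = |8.8908 − 0.6835| = 8.2073.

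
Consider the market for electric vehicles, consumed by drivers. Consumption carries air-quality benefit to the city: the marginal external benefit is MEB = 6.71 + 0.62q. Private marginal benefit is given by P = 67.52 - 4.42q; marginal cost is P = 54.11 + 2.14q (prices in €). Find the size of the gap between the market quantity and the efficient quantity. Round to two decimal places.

Market equilibrium (private): 54.11 + 2.14q = 67.52 - 4.42q → q_m = 2.0442.
Social marginal benefit = demand + MEB = 74.23 - 3.80q.
Set SMB = MC: 74.23 - 3.80q = 54.11 + 2.14q → q* = 3.3872.
Gap = |2.0442 − 3.3872| = 1.3430.

1.34 units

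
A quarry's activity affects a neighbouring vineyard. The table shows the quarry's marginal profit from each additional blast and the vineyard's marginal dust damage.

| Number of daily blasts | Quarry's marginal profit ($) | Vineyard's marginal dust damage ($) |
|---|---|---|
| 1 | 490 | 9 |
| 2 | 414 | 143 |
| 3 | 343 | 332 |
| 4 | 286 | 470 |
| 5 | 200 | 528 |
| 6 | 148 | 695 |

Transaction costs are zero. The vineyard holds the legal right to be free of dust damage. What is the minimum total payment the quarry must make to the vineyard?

$484

Efficient level: marginal profit ≥ marginal dust damage through level 3, so k* = 3.
With the vineyard holding the right, the quarry must at least compensate total damage at k*: 9 + 143 + 332 = 484.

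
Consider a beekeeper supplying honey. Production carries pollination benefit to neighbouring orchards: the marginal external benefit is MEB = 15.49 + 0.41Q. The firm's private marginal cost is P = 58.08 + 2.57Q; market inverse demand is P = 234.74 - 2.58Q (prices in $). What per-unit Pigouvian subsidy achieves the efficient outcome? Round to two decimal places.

subsidy = $32.11 per unit

Social marginal cost = private MC − MEB = 42.59 + 2.16Q.
Set SMC = demand: 42.59 + 2.16Q = 234.74 - 2.58Q → Q* = 40.5380.
The Pigouvian subsidy equals MEB at Q*: 15.49 + 0.41×40.5380 = 32.1106.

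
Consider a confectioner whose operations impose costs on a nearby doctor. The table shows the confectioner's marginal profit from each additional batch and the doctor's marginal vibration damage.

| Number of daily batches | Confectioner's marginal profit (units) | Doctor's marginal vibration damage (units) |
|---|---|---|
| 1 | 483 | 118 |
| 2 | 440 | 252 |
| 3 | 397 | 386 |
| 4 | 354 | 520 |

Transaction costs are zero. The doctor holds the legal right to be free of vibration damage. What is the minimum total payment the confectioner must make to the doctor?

756

Efficient level: marginal profit ≥ marginal vibration damage through level 3, so k* = 3.
With the doctor holding the right, the confectioner must at least compensate total damage at k*: 118 + 252 + 386 = 756.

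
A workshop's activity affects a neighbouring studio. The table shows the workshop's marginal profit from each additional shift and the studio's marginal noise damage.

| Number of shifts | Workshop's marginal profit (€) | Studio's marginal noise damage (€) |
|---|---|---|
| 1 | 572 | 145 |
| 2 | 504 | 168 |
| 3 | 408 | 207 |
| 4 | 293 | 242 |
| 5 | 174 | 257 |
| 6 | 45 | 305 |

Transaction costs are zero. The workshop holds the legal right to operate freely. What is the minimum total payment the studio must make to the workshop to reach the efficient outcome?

€219

Left alone the workshop would choose level 6 (marginal profit stays positive).
Efficient level: k* = 4 (marginal profit ≥ marginal noise damage through 4).
The studio must at least cover the workshop's forgone profit from cutting 6→4: 174 + 45 = 219.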